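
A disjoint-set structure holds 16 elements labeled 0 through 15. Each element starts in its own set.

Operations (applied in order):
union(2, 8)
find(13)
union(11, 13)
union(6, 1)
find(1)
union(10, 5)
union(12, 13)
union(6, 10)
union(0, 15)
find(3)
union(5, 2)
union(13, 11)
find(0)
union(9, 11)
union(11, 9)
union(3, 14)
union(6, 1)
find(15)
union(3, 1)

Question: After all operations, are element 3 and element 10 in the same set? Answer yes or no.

Answer: yes

Derivation:
Step 1: union(2, 8) -> merged; set of 2 now {2, 8}
Step 2: find(13) -> no change; set of 13 is {13}
Step 3: union(11, 13) -> merged; set of 11 now {11, 13}
Step 4: union(6, 1) -> merged; set of 6 now {1, 6}
Step 5: find(1) -> no change; set of 1 is {1, 6}
Step 6: union(10, 5) -> merged; set of 10 now {5, 10}
Step 7: union(12, 13) -> merged; set of 12 now {11, 12, 13}
Step 8: union(6, 10) -> merged; set of 6 now {1, 5, 6, 10}
Step 9: union(0, 15) -> merged; set of 0 now {0, 15}
Step 10: find(3) -> no change; set of 3 is {3}
Step 11: union(5, 2) -> merged; set of 5 now {1, 2, 5, 6, 8, 10}
Step 12: union(13, 11) -> already same set; set of 13 now {11, 12, 13}
Step 13: find(0) -> no change; set of 0 is {0, 15}
Step 14: union(9, 11) -> merged; set of 9 now {9, 11, 12, 13}
Step 15: union(11, 9) -> already same set; set of 11 now {9, 11, 12, 13}
Step 16: union(3, 14) -> merged; set of 3 now {3, 14}
Step 17: union(6, 1) -> already same set; set of 6 now {1, 2, 5, 6, 8, 10}
Step 18: find(15) -> no change; set of 15 is {0, 15}
Step 19: union(3, 1) -> merged; set of 3 now {1, 2, 3, 5, 6, 8, 10, 14}
Set of 3: {1, 2, 3, 5, 6, 8, 10, 14}; 10 is a member.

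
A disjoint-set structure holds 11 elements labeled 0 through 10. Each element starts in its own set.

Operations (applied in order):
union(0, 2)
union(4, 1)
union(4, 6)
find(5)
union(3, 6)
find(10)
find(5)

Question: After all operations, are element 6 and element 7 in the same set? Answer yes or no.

Step 1: union(0, 2) -> merged; set of 0 now {0, 2}
Step 2: union(4, 1) -> merged; set of 4 now {1, 4}
Step 3: union(4, 6) -> merged; set of 4 now {1, 4, 6}
Step 4: find(5) -> no change; set of 5 is {5}
Step 5: union(3, 6) -> merged; set of 3 now {1, 3, 4, 6}
Step 6: find(10) -> no change; set of 10 is {10}
Step 7: find(5) -> no change; set of 5 is {5}
Set of 6: {1, 3, 4, 6}; 7 is not a member.

Answer: no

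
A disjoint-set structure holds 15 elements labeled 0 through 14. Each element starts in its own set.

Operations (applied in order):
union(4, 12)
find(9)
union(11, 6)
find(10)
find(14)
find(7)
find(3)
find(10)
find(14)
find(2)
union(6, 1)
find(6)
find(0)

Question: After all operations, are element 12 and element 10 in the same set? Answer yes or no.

Step 1: union(4, 12) -> merged; set of 4 now {4, 12}
Step 2: find(9) -> no change; set of 9 is {9}
Step 3: union(11, 6) -> merged; set of 11 now {6, 11}
Step 4: find(10) -> no change; set of 10 is {10}
Step 5: find(14) -> no change; set of 14 is {14}
Step 6: find(7) -> no change; set of 7 is {7}
Step 7: find(3) -> no change; set of 3 is {3}
Step 8: find(10) -> no change; set of 10 is {10}
Step 9: find(14) -> no change; set of 14 is {14}
Step 10: find(2) -> no change; set of 2 is {2}
Step 11: union(6, 1) -> merged; set of 6 now {1, 6, 11}
Step 12: find(6) -> no change; set of 6 is {1, 6, 11}
Step 13: find(0) -> no change; set of 0 is {0}
Set of 12: {4, 12}; 10 is not a member.

Answer: no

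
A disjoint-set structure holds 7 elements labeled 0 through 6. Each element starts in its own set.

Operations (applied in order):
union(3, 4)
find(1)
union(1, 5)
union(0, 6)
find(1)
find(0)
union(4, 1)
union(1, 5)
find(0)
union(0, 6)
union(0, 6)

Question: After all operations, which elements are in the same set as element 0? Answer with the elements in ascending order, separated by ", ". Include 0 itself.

Step 1: union(3, 4) -> merged; set of 3 now {3, 4}
Step 2: find(1) -> no change; set of 1 is {1}
Step 3: union(1, 5) -> merged; set of 1 now {1, 5}
Step 4: union(0, 6) -> merged; set of 0 now {0, 6}
Step 5: find(1) -> no change; set of 1 is {1, 5}
Step 6: find(0) -> no change; set of 0 is {0, 6}
Step 7: union(4, 1) -> merged; set of 4 now {1, 3, 4, 5}
Step 8: union(1, 5) -> already same set; set of 1 now {1, 3, 4, 5}
Step 9: find(0) -> no change; set of 0 is {0, 6}
Step 10: union(0, 6) -> already same set; set of 0 now {0, 6}
Step 11: union(0, 6) -> already same set; set of 0 now {0, 6}
Component of 0: {0, 6}

Answer: 0, 6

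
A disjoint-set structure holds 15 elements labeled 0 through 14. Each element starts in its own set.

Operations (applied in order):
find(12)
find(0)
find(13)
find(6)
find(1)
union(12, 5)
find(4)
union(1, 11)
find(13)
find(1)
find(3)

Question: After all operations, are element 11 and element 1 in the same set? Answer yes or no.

Answer: yes

Derivation:
Step 1: find(12) -> no change; set of 12 is {12}
Step 2: find(0) -> no change; set of 0 is {0}
Step 3: find(13) -> no change; set of 13 is {13}
Step 4: find(6) -> no change; set of 6 is {6}
Step 5: find(1) -> no change; set of 1 is {1}
Step 6: union(12, 5) -> merged; set of 12 now {5, 12}
Step 7: find(4) -> no change; set of 4 is {4}
Step 8: union(1, 11) -> merged; set of 1 now {1, 11}
Step 9: find(13) -> no change; set of 13 is {13}
Step 10: find(1) -> no change; set of 1 is {1, 11}
Step 11: find(3) -> no change; set of 3 is {3}
Set of 11: {1, 11}; 1 is a member.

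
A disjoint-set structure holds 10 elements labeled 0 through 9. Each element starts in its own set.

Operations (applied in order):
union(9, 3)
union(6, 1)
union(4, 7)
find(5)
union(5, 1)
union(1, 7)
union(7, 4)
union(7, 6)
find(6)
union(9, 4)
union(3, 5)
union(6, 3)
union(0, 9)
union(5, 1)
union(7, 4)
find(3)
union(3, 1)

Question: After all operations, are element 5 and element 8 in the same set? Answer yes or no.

Step 1: union(9, 3) -> merged; set of 9 now {3, 9}
Step 2: union(6, 1) -> merged; set of 6 now {1, 6}
Step 3: union(4, 7) -> merged; set of 4 now {4, 7}
Step 4: find(5) -> no change; set of 5 is {5}
Step 5: union(5, 1) -> merged; set of 5 now {1, 5, 6}
Step 6: union(1, 7) -> merged; set of 1 now {1, 4, 5, 6, 7}
Step 7: union(7, 4) -> already same set; set of 7 now {1, 4, 5, 6, 7}
Step 8: union(7, 6) -> already same set; set of 7 now {1, 4, 5, 6, 7}
Step 9: find(6) -> no change; set of 6 is {1, 4, 5, 6, 7}
Step 10: union(9, 4) -> merged; set of 9 now {1, 3, 4, 5, 6, 7, 9}
Step 11: union(3, 5) -> already same set; set of 3 now {1, 3, 4, 5, 6, 7, 9}
Step 12: union(6, 3) -> already same set; set of 6 now {1, 3, 4, 5, 6, 7, 9}
Step 13: union(0, 9) -> merged; set of 0 now {0, 1, 3, 4, 5, 6, 7, 9}
Step 14: union(5, 1) -> already same set; set of 5 now {0, 1, 3, 4, 5, 6, 7, 9}
Step 15: union(7, 4) -> already same set; set of 7 now {0, 1, 3, 4, 5, 6, 7, 9}
Step 16: find(3) -> no change; set of 3 is {0, 1, 3, 4, 5, 6, 7, 9}
Step 17: union(3, 1) -> already same set; set of 3 now {0, 1, 3, 4, 5, 6, 7, 9}
Set of 5: {0, 1, 3, 4, 5, 6, 7, 9}; 8 is not a member.

Answer: no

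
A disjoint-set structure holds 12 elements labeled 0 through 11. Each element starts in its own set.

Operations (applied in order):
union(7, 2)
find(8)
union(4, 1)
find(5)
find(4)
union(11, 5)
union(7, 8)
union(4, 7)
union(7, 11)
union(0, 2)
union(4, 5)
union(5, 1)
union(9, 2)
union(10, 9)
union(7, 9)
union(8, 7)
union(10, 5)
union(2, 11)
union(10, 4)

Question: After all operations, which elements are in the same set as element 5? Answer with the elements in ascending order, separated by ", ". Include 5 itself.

Step 1: union(7, 2) -> merged; set of 7 now {2, 7}
Step 2: find(8) -> no change; set of 8 is {8}
Step 3: union(4, 1) -> merged; set of 4 now {1, 4}
Step 4: find(5) -> no change; set of 5 is {5}
Step 5: find(4) -> no change; set of 4 is {1, 4}
Step 6: union(11, 5) -> merged; set of 11 now {5, 11}
Step 7: union(7, 8) -> merged; set of 7 now {2, 7, 8}
Step 8: union(4, 7) -> merged; set of 4 now {1, 2, 4, 7, 8}
Step 9: union(7, 11) -> merged; set of 7 now {1, 2, 4, 5, 7, 8, 11}
Step 10: union(0, 2) -> merged; set of 0 now {0, 1, 2, 4, 5, 7, 8, 11}
Step 11: union(4, 5) -> already same set; set of 4 now {0, 1, 2, 4, 5, 7, 8, 11}
Step 12: union(5, 1) -> already same set; set of 5 now {0, 1, 2, 4, 5, 7, 8, 11}
Step 13: union(9, 2) -> merged; set of 9 now {0, 1, 2, 4, 5, 7, 8, 9, 11}
Step 14: union(10, 9) -> merged; set of 10 now {0, 1, 2, 4, 5, 7, 8, 9, 10, 11}
Step 15: union(7, 9) -> already same set; set of 7 now {0, 1, 2, 4, 5, 7, 8, 9, 10, 11}
Step 16: union(8, 7) -> already same set; set of 8 now {0, 1, 2, 4, 5, 7, 8, 9, 10, 11}
Step 17: union(10, 5) -> already same set; set of 10 now {0, 1, 2, 4, 5, 7, 8, 9, 10, 11}
Step 18: union(2, 11) -> already same set; set of 2 now {0, 1, 2, 4, 5, 7, 8, 9, 10, 11}
Step 19: union(10, 4) -> already same set; set of 10 now {0, 1, 2, 4, 5, 7, 8, 9, 10, 11}
Component of 5: {0, 1, 2, 4, 5, 7, 8, 9, 10, 11}

Answer: 0, 1, 2, 4, 5, 7, 8, 9, 10, 11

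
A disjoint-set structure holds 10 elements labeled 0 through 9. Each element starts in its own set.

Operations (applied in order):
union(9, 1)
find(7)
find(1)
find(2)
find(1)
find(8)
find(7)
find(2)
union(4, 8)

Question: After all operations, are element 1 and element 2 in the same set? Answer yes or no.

Step 1: union(9, 1) -> merged; set of 9 now {1, 9}
Step 2: find(7) -> no change; set of 7 is {7}
Step 3: find(1) -> no change; set of 1 is {1, 9}
Step 4: find(2) -> no change; set of 2 is {2}
Step 5: find(1) -> no change; set of 1 is {1, 9}
Step 6: find(8) -> no change; set of 8 is {8}
Step 7: find(7) -> no change; set of 7 is {7}
Step 8: find(2) -> no change; set of 2 is {2}
Step 9: union(4, 8) -> merged; set of 4 now {4, 8}
Set of 1: {1, 9}; 2 is not a member.

Answer: no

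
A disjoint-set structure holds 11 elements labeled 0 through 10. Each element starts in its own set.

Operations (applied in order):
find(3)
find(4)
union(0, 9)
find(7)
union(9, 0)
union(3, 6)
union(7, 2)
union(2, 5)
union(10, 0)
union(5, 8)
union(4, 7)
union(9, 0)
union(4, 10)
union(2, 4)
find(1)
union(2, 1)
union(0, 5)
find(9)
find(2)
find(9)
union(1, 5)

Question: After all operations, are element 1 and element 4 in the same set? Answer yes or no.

Step 1: find(3) -> no change; set of 3 is {3}
Step 2: find(4) -> no change; set of 4 is {4}
Step 3: union(0, 9) -> merged; set of 0 now {0, 9}
Step 4: find(7) -> no change; set of 7 is {7}
Step 5: union(9, 0) -> already same set; set of 9 now {0, 9}
Step 6: union(3, 6) -> merged; set of 3 now {3, 6}
Step 7: union(7, 2) -> merged; set of 7 now {2, 7}
Step 8: union(2, 5) -> merged; set of 2 now {2, 5, 7}
Step 9: union(10, 0) -> merged; set of 10 now {0, 9, 10}
Step 10: union(5, 8) -> merged; set of 5 now {2, 5, 7, 8}
Step 11: union(4, 7) -> merged; set of 4 now {2, 4, 5, 7, 8}
Step 12: union(9, 0) -> already same set; set of 9 now {0, 9, 10}
Step 13: union(4, 10) -> merged; set of 4 now {0, 2, 4, 5, 7, 8, 9, 10}
Step 14: union(2, 4) -> already same set; set of 2 now {0, 2, 4, 5, 7, 8, 9, 10}
Step 15: find(1) -> no change; set of 1 is {1}
Step 16: union(2, 1) -> merged; set of 2 now {0, 1, 2, 4, 5, 7, 8, 9, 10}
Step 17: union(0, 5) -> already same set; set of 0 now {0, 1, 2, 4, 5, 7, 8, 9, 10}
Step 18: find(9) -> no change; set of 9 is {0, 1, 2, 4, 5, 7, 8, 9, 10}
Step 19: find(2) -> no change; set of 2 is {0, 1, 2, 4, 5, 7, 8, 9, 10}
Step 20: find(9) -> no change; set of 9 is {0, 1, 2, 4, 5, 7, 8, 9, 10}
Step 21: union(1, 5) -> already same set; set of 1 now {0, 1, 2, 4, 5, 7, 8, 9, 10}
Set of 1: {0, 1, 2, 4, 5, 7, 8, 9, 10}; 4 is a member.

Answer: yes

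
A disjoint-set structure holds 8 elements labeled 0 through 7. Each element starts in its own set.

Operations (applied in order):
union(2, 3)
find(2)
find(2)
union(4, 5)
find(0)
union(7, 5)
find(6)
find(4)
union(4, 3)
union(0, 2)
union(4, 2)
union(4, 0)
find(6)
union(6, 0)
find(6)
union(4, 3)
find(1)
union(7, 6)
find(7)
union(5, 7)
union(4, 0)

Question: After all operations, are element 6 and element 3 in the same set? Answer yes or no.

Step 1: union(2, 3) -> merged; set of 2 now {2, 3}
Step 2: find(2) -> no change; set of 2 is {2, 3}
Step 3: find(2) -> no change; set of 2 is {2, 3}
Step 4: union(4, 5) -> merged; set of 4 now {4, 5}
Step 5: find(0) -> no change; set of 0 is {0}
Step 6: union(7, 5) -> merged; set of 7 now {4, 5, 7}
Step 7: find(6) -> no change; set of 6 is {6}
Step 8: find(4) -> no change; set of 4 is {4, 5, 7}
Step 9: union(4, 3) -> merged; set of 4 now {2, 3, 4, 5, 7}
Step 10: union(0, 2) -> merged; set of 0 now {0, 2, 3, 4, 5, 7}
Step 11: union(4, 2) -> already same set; set of 4 now {0, 2, 3, 4, 5, 7}
Step 12: union(4, 0) -> already same set; set of 4 now {0, 2, 3, 4, 5, 7}
Step 13: find(6) -> no change; set of 6 is {6}
Step 14: union(6, 0) -> merged; set of 6 now {0, 2, 3, 4, 5, 6, 7}
Step 15: find(6) -> no change; set of 6 is {0, 2, 3, 4, 5, 6, 7}
Step 16: union(4, 3) -> already same set; set of 4 now {0, 2, 3, 4, 5, 6, 7}
Step 17: find(1) -> no change; set of 1 is {1}
Step 18: union(7, 6) -> already same set; set of 7 now {0, 2, 3, 4, 5, 6, 7}
Step 19: find(7) -> no change; set of 7 is {0, 2, 3, 4, 5, 6, 7}
Step 20: union(5, 7) -> already same set; set of 5 now {0, 2, 3, 4, 5, 6, 7}
Step 21: union(4, 0) -> already same set; set of 4 now {0, 2, 3, 4, 5, 6, 7}
Set of 6: {0, 2, 3, 4, 5, 6, 7}; 3 is a member.

Answer: yes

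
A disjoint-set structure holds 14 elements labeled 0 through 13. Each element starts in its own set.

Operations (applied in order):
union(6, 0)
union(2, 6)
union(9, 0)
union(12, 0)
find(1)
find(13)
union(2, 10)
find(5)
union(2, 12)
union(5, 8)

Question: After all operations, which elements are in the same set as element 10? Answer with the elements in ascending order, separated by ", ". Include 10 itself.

Answer: 0, 2, 6, 9, 10, 12

Derivation:
Step 1: union(6, 0) -> merged; set of 6 now {0, 6}
Step 2: union(2, 6) -> merged; set of 2 now {0, 2, 6}
Step 3: union(9, 0) -> merged; set of 9 now {0, 2, 6, 9}
Step 4: union(12, 0) -> merged; set of 12 now {0, 2, 6, 9, 12}
Step 5: find(1) -> no change; set of 1 is {1}
Step 6: find(13) -> no change; set of 13 is {13}
Step 7: union(2, 10) -> merged; set of 2 now {0, 2, 6, 9, 10, 12}
Step 8: find(5) -> no change; set of 5 is {5}
Step 9: union(2, 12) -> already same set; set of 2 now {0, 2, 6, 9, 10, 12}
Step 10: union(5, 8) -> merged; set of 5 now {5, 8}
Component of 10: {0, 2, 6, 9, 10, 12}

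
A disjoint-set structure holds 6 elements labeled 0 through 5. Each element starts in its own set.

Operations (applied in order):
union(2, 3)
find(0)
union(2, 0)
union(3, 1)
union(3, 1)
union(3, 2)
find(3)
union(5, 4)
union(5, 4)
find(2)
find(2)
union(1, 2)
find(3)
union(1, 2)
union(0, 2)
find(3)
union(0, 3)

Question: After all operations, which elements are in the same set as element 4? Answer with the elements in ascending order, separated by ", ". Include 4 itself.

Answer: 4, 5

Derivation:
Step 1: union(2, 3) -> merged; set of 2 now {2, 3}
Step 2: find(0) -> no change; set of 0 is {0}
Step 3: union(2, 0) -> merged; set of 2 now {0, 2, 3}
Step 4: union(3, 1) -> merged; set of 3 now {0, 1, 2, 3}
Step 5: union(3, 1) -> already same set; set of 3 now {0, 1, 2, 3}
Step 6: union(3, 2) -> already same set; set of 3 now {0, 1, 2, 3}
Step 7: find(3) -> no change; set of 3 is {0, 1, 2, 3}
Step 8: union(5, 4) -> merged; set of 5 now {4, 5}
Step 9: union(5, 4) -> already same set; set of 5 now {4, 5}
Step 10: find(2) -> no change; set of 2 is {0, 1, 2, 3}
Step 11: find(2) -> no change; set of 2 is {0, 1, 2, 3}
Step 12: union(1, 2) -> already same set; set of 1 now {0, 1, 2, 3}
Step 13: find(3) -> no change; set of 3 is {0, 1, 2, 3}
Step 14: union(1, 2) -> already same set; set of 1 now {0, 1, 2, 3}
Step 15: union(0, 2) -> already same set; set of 0 now {0, 1, 2, 3}
Step 16: find(3) -> no change; set of 3 is {0, 1, 2, 3}
Step 17: union(0, 3) -> already same set; set of 0 now {0, 1, 2, 3}
Component of 4: {4, 5}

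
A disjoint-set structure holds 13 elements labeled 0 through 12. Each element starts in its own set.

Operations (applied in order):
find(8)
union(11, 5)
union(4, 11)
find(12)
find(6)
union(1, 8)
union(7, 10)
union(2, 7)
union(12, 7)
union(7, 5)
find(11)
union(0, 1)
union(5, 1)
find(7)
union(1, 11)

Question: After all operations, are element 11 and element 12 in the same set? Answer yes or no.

Step 1: find(8) -> no change; set of 8 is {8}
Step 2: union(11, 5) -> merged; set of 11 now {5, 11}
Step 3: union(4, 11) -> merged; set of 4 now {4, 5, 11}
Step 4: find(12) -> no change; set of 12 is {12}
Step 5: find(6) -> no change; set of 6 is {6}
Step 6: union(1, 8) -> merged; set of 1 now {1, 8}
Step 7: union(7, 10) -> merged; set of 7 now {7, 10}
Step 8: union(2, 7) -> merged; set of 2 now {2, 7, 10}
Step 9: union(12, 7) -> merged; set of 12 now {2, 7, 10, 12}
Step 10: union(7, 5) -> merged; set of 7 now {2, 4, 5, 7, 10, 11, 12}
Step 11: find(11) -> no change; set of 11 is {2, 4, 5, 7, 10, 11, 12}
Step 12: union(0, 1) -> merged; set of 0 now {0, 1, 8}
Step 13: union(5, 1) -> merged; set of 5 now {0, 1, 2, 4, 5, 7, 8, 10, 11, 12}
Step 14: find(7) -> no change; set of 7 is {0, 1, 2, 4, 5, 7, 8, 10, 11, 12}
Step 15: union(1, 11) -> already same set; set of 1 now {0, 1, 2, 4, 5, 7, 8, 10, 11, 12}
Set of 11: {0, 1, 2, 4, 5, 7, 8, 10, 11, 12}; 12 is a member.

Answer: yes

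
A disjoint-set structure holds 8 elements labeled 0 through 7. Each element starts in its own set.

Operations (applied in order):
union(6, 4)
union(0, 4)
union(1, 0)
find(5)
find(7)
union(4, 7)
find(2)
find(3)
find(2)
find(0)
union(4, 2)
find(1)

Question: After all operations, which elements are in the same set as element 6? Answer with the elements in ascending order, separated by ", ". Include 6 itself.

Step 1: union(6, 4) -> merged; set of 6 now {4, 6}
Step 2: union(0, 4) -> merged; set of 0 now {0, 4, 6}
Step 3: union(1, 0) -> merged; set of 1 now {0, 1, 4, 6}
Step 4: find(5) -> no change; set of 5 is {5}
Step 5: find(7) -> no change; set of 7 is {7}
Step 6: union(4, 7) -> merged; set of 4 now {0, 1, 4, 6, 7}
Step 7: find(2) -> no change; set of 2 is {2}
Step 8: find(3) -> no change; set of 3 is {3}
Step 9: find(2) -> no change; set of 2 is {2}
Step 10: find(0) -> no change; set of 0 is {0, 1, 4, 6, 7}
Step 11: union(4, 2) -> merged; set of 4 now {0, 1, 2, 4, 6, 7}
Step 12: find(1) -> no change; set of 1 is {0, 1, 2, 4, 6, 7}
Component of 6: {0, 1, 2, 4, 6, 7}

Answer: 0, 1, 2, 4, 6, 7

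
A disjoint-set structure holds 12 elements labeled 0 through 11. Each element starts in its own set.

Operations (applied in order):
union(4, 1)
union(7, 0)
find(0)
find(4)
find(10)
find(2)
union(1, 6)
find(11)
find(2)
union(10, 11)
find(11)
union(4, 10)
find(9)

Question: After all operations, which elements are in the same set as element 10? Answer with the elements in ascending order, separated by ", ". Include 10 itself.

Answer: 1, 4, 6, 10, 11

Derivation:
Step 1: union(4, 1) -> merged; set of 4 now {1, 4}
Step 2: union(7, 0) -> merged; set of 7 now {0, 7}
Step 3: find(0) -> no change; set of 0 is {0, 7}
Step 4: find(4) -> no change; set of 4 is {1, 4}
Step 5: find(10) -> no change; set of 10 is {10}
Step 6: find(2) -> no change; set of 2 is {2}
Step 7: union(1, 6) -> merged; set of 1 now {1, 4, 6}
Step 8: find(11) -> no change; set of 11 is {11}
Step 9: find(2) -> no change; set of 2 is {2}
Step 10: union(10, 11) -> merged; set of 10 now {10, 11}
Step 11: find(11) -> no change; set of 11 is {10, 11}
Step 12: union(4, 10) -> merged; set of 4 now {1, 4, 6, 10, 11}
Step 13: find(9) -> no change; set of 9 is {9}
Component of 10: {1, 4, 6, 10, 11}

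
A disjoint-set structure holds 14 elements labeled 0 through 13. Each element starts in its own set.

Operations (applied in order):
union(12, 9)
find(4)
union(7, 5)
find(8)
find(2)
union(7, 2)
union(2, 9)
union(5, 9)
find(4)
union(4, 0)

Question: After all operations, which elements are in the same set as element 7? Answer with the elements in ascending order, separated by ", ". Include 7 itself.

Answer: 2, 5, 7, 9, 12

Derivation:
Step 1: union(12, 9) -> merged; set of 12 now {9, 12}
Step 2: find(4) -> no change; set of 4 is {4}
Step 3: union(7, 5) -> merged; set of 7 now {5, 7}
Step 4: find(8) -> no change; set of 8 is {8}
Step 5: find(2) -> no change; set of 2 is {2}
Step 6: union(7, 2) -> merged; set of 7 now {2, 5, 7}
Step 7: union(2, 9) -> merged; set of 2 now {2, 5, 7, 9, 12}
Step 8: union(5, 9) -> already same set; set of 5 now {2, 5, 7, 9, 12}
Step 9: find(4) -> no change; set of 4 is {4}
Step 10: union(4, 0) -> merged; set of 4 now {0, 4}
Component of 7: {2, 5, 7, 9, 12}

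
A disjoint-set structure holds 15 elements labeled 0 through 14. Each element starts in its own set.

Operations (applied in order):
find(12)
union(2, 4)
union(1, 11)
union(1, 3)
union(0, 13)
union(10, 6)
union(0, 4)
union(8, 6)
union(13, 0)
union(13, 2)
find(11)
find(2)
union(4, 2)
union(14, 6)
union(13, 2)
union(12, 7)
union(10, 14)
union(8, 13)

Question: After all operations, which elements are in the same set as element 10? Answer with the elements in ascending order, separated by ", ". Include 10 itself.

Step 1: find(12) -> no change; set of 12 is {12}
Step 2: union(2, 4) -> merged; set of 2 now {2, 4}
Step 3: union(1, 11) -> merged; set of 1 now {1, 11}
Step 4: union(1, 3) -> merged; set of 1 now {1, 3, 11}
Step 5: union(0, 13) -> merged; set of 0 now {0, 13}
Step 6: union(10, 6) -> merged; set of 10 now {6, 10}
Step 7: union(0, 4) -> merged; set of 0 now {0, 2, 4, 13}
Step 8: union(8, 6) -> merged; set of 8 now {6, 8, 10}
Step 9: union(13, 0) -> already same set; set of 13 now {0, 2, 4, 13}
Step 10: union(13, 2) -> already same set; set of 13 now {0, 2, 4, 13}
Step 11: find(11) -> no change; set of 11 is {1, 3, 11}
Step 12: find(2) -> no change; set of 2 is {0, 2, 4, 13}
Step 13: union(4, 2) -> already same set; set of 4 now {0, 2, 4, 13}
Step 14: union(14, 6) -> merged; set of 14 now {6, 8, 10, 14}
Step 15: union(13, 2) -> already same set; set of 13 now {0, 2, 4, 13}
Step 16: union(12, 7) -> merged; set of 12 now {7, 12}
Step 17: union(10, 14) -> already same set; set of 10 now {6, 8, 10, 14}
Step 18: union(8, 13) -> merged; set of 8 now {0, 2, 4, 6, 8, 10, 13, 14}
Component of 10: {0, 2, 4, 6, 8, 10, 13, 14}

Answer: 0, 2, 4, 6, 8, 10, 13, 14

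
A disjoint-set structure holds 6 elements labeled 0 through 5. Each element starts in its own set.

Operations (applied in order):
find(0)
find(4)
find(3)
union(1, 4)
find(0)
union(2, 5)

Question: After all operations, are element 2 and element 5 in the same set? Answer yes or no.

Answer: yes

Derivation:
Step 1: find(0) -> no change; set of 0 is {0}
Step 2: find(4) -> no change; set of 4 is {4}
Step 3: find(3) -> no change; set of 3 is {3}
Step 4: union(1, 4) -> merged; set of 1 now {1, 4}
Step 5: find(0) -> no change; set of 0 is {0}
Step 6: union(2, 5) -> merged; set of 2 now {2, 5}
Set of 2: {2, 5}; 5 is a member.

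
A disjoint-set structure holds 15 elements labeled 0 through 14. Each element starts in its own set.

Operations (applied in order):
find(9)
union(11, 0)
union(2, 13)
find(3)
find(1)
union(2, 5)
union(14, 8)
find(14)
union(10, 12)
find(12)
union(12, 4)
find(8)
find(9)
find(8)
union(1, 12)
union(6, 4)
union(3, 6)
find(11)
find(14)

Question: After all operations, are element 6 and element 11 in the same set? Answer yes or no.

Step 1: find(9) -> no change; set of 9 is {9}
Step 2: union(11, 0) -> merged; set of 11 now {0, 11}
Step 3: union(2, 13) -> merged; set of 2 now {2, 13}
Step 4: find(3) -> no change; set of 3 is {3}
Step 5: find(1) -> no change; set of 1 is {1}
Step 6: union(2, 5) -> merged; set of 2 now {2, 5, 13}
Step 7: union(14, 8) -> merged; set of 14 now {8, 14}
Step 8: find(14) -> no change; set of 14 is {8, 14}
Step 9: union(10, 12) -> merged; set of 10 now {10, 12}
Step 10: find(12) -> no change; set of 12 is {10, 12}
Step 11: union(12, 4) -> merged; set of 12 now {4, 10, 12}
Step 12: find(8) -> no change; set of 8 is {8, 14}
Step 13: find(9) -> no change; set of 9 is {9}
Step 14: find(8) -> no change; set of 8 is {8, 14}
Step 15: union(1, 12) -> merged; set of 1 now {1, 4, 10, 12}
Step 16: union(6, 4) -> merged; set of 6 now {1, 4, 6, 10, 12}
Step 17: union(3, 6) -> merged; set of 3 now {1, 3, 4, 6, 10, 12}
Step 18: find(11) -> no change; set of 11 is {0, 11}
Step 19: find(14) -> no change; set of 14 is {8, 14}
Set of 6: {1, 3, 4, 6, 10, 12}; 11 is not a member.

Answer: no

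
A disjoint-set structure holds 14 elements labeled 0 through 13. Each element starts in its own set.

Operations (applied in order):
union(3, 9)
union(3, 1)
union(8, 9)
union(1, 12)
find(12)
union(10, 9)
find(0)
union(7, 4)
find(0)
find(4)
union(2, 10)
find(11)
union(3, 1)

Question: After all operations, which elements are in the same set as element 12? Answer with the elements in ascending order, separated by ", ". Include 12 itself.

Answer: 1, 2, 3, 8, 9, 10, 12

Derivation:
Step 1: union(3, 9) -> merged; set of 3 now {3, 9}
Step 2: union(3, 1) -> merged; set of 3 now {1, 3, 9}
Step 3: union(8, 9) -> merged; set of 8 now {1, 3, 8, 9}
Step 4: union(1, 12) -> merged; set of 1 now {1, 3, 8, 9, 12}
Step 5: find(12) -> no change; set of 12 is {1, 3, 8, 9, 12}
Step 6: union(10, 9) -> merged; set of 10 now {1, 3, 8, 9, 10, 12}
Step 7: find(0) -> no change; set of 0 is {0}
Step 8: union(7, 4) -> merged; set of 7 now {4, 7}
Step 9: find(0) -> no change; set of 0 is {0}
Step 10: find(4) -> no change; set of 4 is {4, 7}
Step 11: union(2, 10) -> merged; set of 2 now {1, 2, 3, 8, 9, 10, 12}
Step 12: find(11) -> no change; set of 11 is {11}
Step 13: union(3, 1) -> already same set; set of 3 now {1, 2, 3, 8, 9, 10, 12}
Component of 12: {1, 2, 3, 8, 9, 10, 12}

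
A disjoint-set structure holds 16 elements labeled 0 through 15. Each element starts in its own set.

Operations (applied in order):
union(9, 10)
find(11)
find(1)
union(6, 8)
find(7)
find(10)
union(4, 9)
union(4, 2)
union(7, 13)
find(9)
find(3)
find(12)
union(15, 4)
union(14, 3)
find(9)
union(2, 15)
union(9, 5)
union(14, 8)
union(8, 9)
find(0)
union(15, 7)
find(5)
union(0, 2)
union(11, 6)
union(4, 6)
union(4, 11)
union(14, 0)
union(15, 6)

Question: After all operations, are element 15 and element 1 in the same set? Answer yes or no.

Step 1: union(9, 10) -> merged; set of 9 now {9, 10}
Step 2: find(11) -> no change; set of 11 is {11}
Step 3: find(1) -> no change; set of 1 is {1}
Step 4: union(6, 8) -> merged; set of 6 now {6, 8}
Step 5: find(7) -> no change; set of 7 is {7}
Step 6: find(10) -> no change; set of 10 is {9, 10}
Step 7: union(4, 9) -> merged; set of 4 now {4, 9, 10}
Step 8: union(4, 2) -> merged; set of 4 now {2, 4, 9, 10}
Step 9: union(7, 13) -> merged; set of 7 now {7, 13}
Step 10: find(9) -> no change; set of 9 is {2, 4, 9, 10}
Step 11: find(3) -> no change; set of 3 is {3}
Step 12: find(12) -> no change; set of 12 is {12}
Step 13: union(15, 4) -> merged; set of 15 now {2, 4, 9, 10, 15}
Step 14: union(14, 3) -> merged; set of 14 now {3, 14}
Step 15: find(9) -> no change; set of 9 is {2, 4, 9, 10, 15}
Step 16: union(2, 15) -> already same set; set of 2 now {2, 4, 9, 10, 15}
Step 17: union(9, 5) -> merged; set of 9 now {2, 4, 5, 9, 10, 15}
Step 18: union(14, 8) -> merged; set of 14 now {3, 6, 8, 14}
Step 19: union(8, 9) -> merged; set of 8 now {2, 3, 4, 5, 6, 8, 9, 10, 14, 15}
Step 20: find(0) -> no change; set of 0 is {0}
Step 21: union(15, 7) -> merged; set of 15 now {2, 3, 4, 5, 6, 7, 8, 9, 10, 13, 14, 15}
Step 22: find(5) -> no change; set of 5 is {2, 3, 4, 5, 6, 7, 8, 9, 10, 13, 14, 15}
Step 23: union(0, 2) -> merged; set of 0 now {0, 2, 3, 4, 5, 6, 7, 8, 9, 10, 13, 14, 15}
Step 24: union(11, 6) -> merged; set of 11 now {0, 2, 3, 4, 5, 6, 7, 8, 9, 10, 11, 13, 14, 15}
Step 25: union(4, 6) -> already same set; set of 4 now {0, 2, 3, 4, 5, 6, 7, 8, 9, 10, 11, 13, 14, 15}
Step 26: union(4, 11) -> already same set; set of 4 now {0, 2, 3, 4, 5, 6, 7, 8, 9, 10, 11, 13, 14, 15}
Step 27: union(14, 0) -> already same set; set of 14 now {0, 2, 3, 4, 5, 6, 7, 8, 9, 10, 11, 13, 14, 15}
Step 28: union(15, 6) -> already same set; set of 15 now {0, 2, 3, 4, 5, 6, 7, 8, 9, 10, 11, 13, 14, 15}
Set of 15: {0, 2, 3, 4, 5, 6, 7, 8, 9, 10, 11, 13, 14, 15}; 1 is not a member.

Answer: no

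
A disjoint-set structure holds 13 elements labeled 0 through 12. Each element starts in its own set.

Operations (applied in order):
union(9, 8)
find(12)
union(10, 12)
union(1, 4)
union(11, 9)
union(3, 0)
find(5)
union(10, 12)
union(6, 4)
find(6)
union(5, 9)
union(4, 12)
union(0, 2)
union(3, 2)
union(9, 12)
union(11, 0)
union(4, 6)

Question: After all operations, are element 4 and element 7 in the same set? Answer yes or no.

Step 1: union(9, 8) -> merged; set of 9 now {8, 9}
Step 2: find(12) -> no change; set of 12 is {12}
Step 3: union(10, 12) -> merged; set of 10 now {10, 12}
Step 4: union(1, 4) -> merged; set of 1 now {1, 4}
Step 5: union(11, 9) -> merged; set of 11 now {8, 9, 11}
Step 6: union(3, 0) -> merged; set of 3 now {0, 3}
Step 7: find(5) -> no change; set of 5 is {5}
Step 8: union(10, 12) -> already same set; set of 10 now {10, 12}
Step 9: union(6, 4) -> merged; set of 6 now {1, 4, 6}
Step 10: find(6) -> no change; set of 6 is {1, 4, 6}
Step 11: union(5, 9) -> merged; set of 5 now {5, 8, 9, 11}
Step 12: union(4, 12) -> merged; set of 4 now {1, 4, 6, 10, 12}
Step 13: union(0, 2) -> merged; set of 0 now {0, 2, 3}
Step 14: union(3, 2) -> already same set; set of 3 now {0, 2, 3}
Step 15: union(9, 12) -> merged; set of 9 now {1, 4, 5, 6, 8, 9, 10, 11, 12}
Step 16: union(11, 0) -> merged; set of 11 now {0, 1, 2, 3, 4, 5, 6, 8, 9, 10, 11, 12}
Step 17: union(4, 6) -> already same set; set of 4 now {0, 1, 2, 3, 4, 5, 6, 8, 9, 10, 11, 12}
Set of 4: {0, 1, 2, 3, 4, 5, 6, 8, 9, 10, 11, 12}; 7 is not a member.

Answer: no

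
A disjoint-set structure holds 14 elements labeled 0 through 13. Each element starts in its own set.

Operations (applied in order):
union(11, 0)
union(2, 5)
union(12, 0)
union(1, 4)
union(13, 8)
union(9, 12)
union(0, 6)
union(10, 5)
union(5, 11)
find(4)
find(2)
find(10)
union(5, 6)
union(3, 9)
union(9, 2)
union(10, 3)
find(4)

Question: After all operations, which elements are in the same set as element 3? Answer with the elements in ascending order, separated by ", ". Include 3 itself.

Answer: 0, 2, 3, 5, 6, 9, 10, 11, 12

Derivation:
Step 1: union(11, 0) -> merged; set of 11 now {0, 11}
Step 2: union(2, 5) -> merged; set of 2 now {2, 5}
Step 3: union(12, 0) -> merged; set of 12 now {0, 11, 12}
Step 4: union(1, 4) -> merged; set of 1 now {1, 4}
Step 5: union(13, 8) -> merged; set of 13 now {8, 13}
Step 6: union(9, 12) -> merged; set of 9 now {0, 9, 11, 12}
Step 7: union(0, 6) -> merged; set of 0 now {0, 6, 9, 11, 12}
Step 8: union(10, 5) -> merged; set of 10 now {2, 5, 10}
Step 9: union(5, 11) -> merged; set of 5 now {0, 2, 5, 6, 9, 10, 11, 12}
Step 10: find(4) -> no change; set of 4 is {1, 4}
Step 11: find(2) -> no change; set of 2 is {0, 2, 5, 6, 9, 10, 11, 12}
Step 12: find(10) -> no change; set of 10 is {0, 2, 5, 6, 9, 10, 11, 12}
Step 13: union(5, 6) -> already same set; set of 5 now {0, 2, 5, 6, 9, 10, 11, 12}
Step 14: union(3, 9) -> merged; set of 3 now {0, 2, 3, 5, 6, 9, 10, 11, 12}
Step 15: union(9, 2) -> already same set; set of 9 now {0, 2, 3, 5, 6, 9, 10, 11, 12}
Step 16: union(10, 3) -> already same set; set of 10 now {0, 2, 3, 5, 6, 9, 10, 11, 12}
Step 17: find(4) -> no change; set of 4 is {1, 4}
Component of 3: {0, 2, 3, 5, 6, 9, 10, 11, 12}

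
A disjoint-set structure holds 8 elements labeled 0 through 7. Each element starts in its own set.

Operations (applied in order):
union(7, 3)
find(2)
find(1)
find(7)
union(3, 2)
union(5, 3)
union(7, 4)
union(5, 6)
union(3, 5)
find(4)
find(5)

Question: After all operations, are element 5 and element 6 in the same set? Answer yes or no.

Answer: yes

Derivation:
Step 1: union(7, 3) -> merged; set of 7 now {3, 7}
Step 2: find(2) -> no change; set of 2 is {2}
Step 3: find(1) -> no change; set of 1 is {1}
Step 4: find(7) -> no change; set of 7 is {3, 7}
Step 5: union(3, 2) -> merged; set of 3 now {2, 3, 7}
Step 6: union(5, 3) -> merged; set of 5 now {2, 3, 5, 7}
Step 7: union(7, 4) -> merged; set of 7 now {2, 3, 4, 5, 7}
Step 8: union(5, 6) -> merged; set of 5 now {2, 3, 4, 5, 6, 7}
Step 9: union(3, 5) -> already same set; set of 3 now {2, 3, 4, 5, 6, 7}
Step 10: find(4) -> no change; set of 4 is {2, 3, 4, 5, 6, 7}
Step 11: find(5) -> no change; set of 5 is {2, 3, 4, 5, 6, 7}
Set of 5: {2, 3, 4, 5, 6, 7}; 6 is a member.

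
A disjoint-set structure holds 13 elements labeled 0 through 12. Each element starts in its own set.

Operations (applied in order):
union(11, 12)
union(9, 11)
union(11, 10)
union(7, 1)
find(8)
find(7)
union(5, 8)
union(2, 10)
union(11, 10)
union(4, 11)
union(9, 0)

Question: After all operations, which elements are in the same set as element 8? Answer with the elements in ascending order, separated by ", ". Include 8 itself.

Answer: 5, 8

Derivation:
Step 1: union(11, 12) -> merged; set of 11 now {11, 12}
Step 2: union(9, 11) -> merged; set of 9 now {9, 11, 12}
Step 3: union(11, 10) -> merged; set of 11 now {9, 10, 11, 12}
Step 4: union(7, 1) -> merged; set of 7 now {1, 7}
Step 5: find(8) -> no change; set of 8 is {8}
Step 6: find(7) -> no change; set of 7 is {1, 7}
Step 7: union(5, 8) -> merged; set of 5 now {5, 8}
Step 8: union(2, 10) -> merged; set of 2 now {2, 9, 10, 11, 12}
Step 9: union(11, 10) -> already same set; set of 11 now {2, 9, 10, 11, 12}
Step 10: union(4, 11) -> merged; set of 4 now {2, 4, 9, 10, 11, 12}
Step 11: union(9, 0) -> merged; set of 9 now {0, 2, 4, 9, 10, 11, 12}
Component of 8: {5, 8}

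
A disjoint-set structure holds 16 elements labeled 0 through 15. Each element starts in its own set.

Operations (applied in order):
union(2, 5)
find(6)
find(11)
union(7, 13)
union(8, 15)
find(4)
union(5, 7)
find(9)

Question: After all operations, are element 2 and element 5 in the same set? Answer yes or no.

Answer: yes

Derivation:
Step 1: union(2, 5) -> merged; set of 2 now {2, 5}
Step 2: find(6) -> no change; set of 6 is {6}
Step 3: find(11) -> no change; set of 11 is {11}
Step 4: union(7, 13) -> merged; set of 7 now {7, 13}
Step 5: union(8, 15) -> merged; set of 8 now {8, 15}
Step 6: find(4) -> no change; set of 4 is {4}
Step 7: union(5, 7) -> merged; set of 5 now {2, 5, 7, 13}
Step 8: find(9) -> no change; set of 9 is {9}
Set of 2: {2, 5, 7, 13}; 5 is a member.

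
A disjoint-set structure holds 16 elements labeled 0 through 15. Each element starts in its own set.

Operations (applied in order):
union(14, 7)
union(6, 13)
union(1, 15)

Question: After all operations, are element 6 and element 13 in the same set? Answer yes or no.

Answer: yes

Derivation:
Step 1: union(14, 7) -> merged; set of 14 now {7, 14}
Step 2: union(6, 13) -> merged; set of 6 now {6, 13}
Step 3: union(1, 15) -> merged; set of 1 now {1, 15}
Set of 6: {6, 13}; 13 is a member.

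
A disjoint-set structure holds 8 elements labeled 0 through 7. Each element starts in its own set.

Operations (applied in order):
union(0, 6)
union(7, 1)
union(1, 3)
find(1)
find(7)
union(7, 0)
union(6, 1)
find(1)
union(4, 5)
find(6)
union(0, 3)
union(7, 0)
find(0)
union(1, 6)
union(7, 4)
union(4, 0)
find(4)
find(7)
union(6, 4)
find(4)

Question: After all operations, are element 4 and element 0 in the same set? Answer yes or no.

Step 1: union(0, 6) -> merged; set of 0 now {0, 6}
Step 2: union(7, 1) -> merged; set of 7 now {1, 7}
Step 3: union(1, 3) -> merged; set of 1 now {1, 3, 7}
Step 4: find(1) -> no change; set of 1 is {1, 3, 7}
Step 5: find(7) -> no change; set of 7 is {1, 3, 7}
Step 6: union(7, 0) -> merged; set of 7 now {0, 1, 3, 6, 7}
Step 7: union(6, 1) -> already same set; set of 6 now {0, 1, 3, 6, 7}
Step 8: find(1) -> no change; set of 1 is {0, 1, 3, 6, 7}
Step 9: union(4, 5) -> merged; set of 4 now {4, 5}
Step 10: find(6) -> no change; set of 6 is {0, 1, 3, 6, 7}
Step 11: union(0, 3) -> already same set; set of 0 now {0, 1, 3, 6, 7}
Step 12: union(7, 0) -> already same set; set of 7 now {0, 1, 3, 6, 7}
Step 13: find(0) -> no change; set of 0 is {0, 1, 3, 6, 7}
Step 14: union(1, 6) -> already same set; set of 1 now {0, 1, 3, 6, 7}
Step 15: union(7, 4) -> merged; set of 7 now {0, 1, 3, 4, 5, 6, 7}
Step 16: union(4, 0) -> already same set; set of 4 now {0, 1, 3, 4, 5, 6, 7}
Step 17: find(4) -> no change; set of 4 is {0, 1, 3, 4, 5, 6, 7}
Step 18: find(7) -> no change; set of 7 is {0, 1, 3, 4, 5, 6, 7}
Step 19: union(6, 4) -> already same set; set of 6 now {0, 1, 3, 4, 5, 6, 7}
Step 20: find(4) -> no change; set of 4 is {0, 1, 3, 4, 5, 6, 7}
Set of 4: {0, 1, 3, 4, 5, 6, 7}; 0 is a member.

Answer: yes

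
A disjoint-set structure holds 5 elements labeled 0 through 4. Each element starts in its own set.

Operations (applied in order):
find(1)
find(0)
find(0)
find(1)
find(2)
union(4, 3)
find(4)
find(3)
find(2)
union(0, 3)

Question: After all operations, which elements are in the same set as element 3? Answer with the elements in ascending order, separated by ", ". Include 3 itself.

Step 1: find(1) -> no change; set of 1 is {1}
Step 2: find(0) -> no change; set of 0 is {0}
Step 3: find(0) -> no change; set of 0 is {0}
Step 4: find(1) -> no change; set of 1 is {1}
Step 5: find(2) -> no change; set of 2 is {2}
Step 6: union(4, 3) -> merged; set of 4 now {3, 4}
Step 7: find(4) -> no change; set of 4 is {3, 4}
Step 8: find(3) -> no change; set of 3 is {3, 4}
Step 9: find(2) -> no change; set of 2 is {2}
Step 10: union(0, 3) -> merged; set of 0 now {0, 3, 4}
Component of 3: {0, 3, 4}

Answer: 0, 3, 4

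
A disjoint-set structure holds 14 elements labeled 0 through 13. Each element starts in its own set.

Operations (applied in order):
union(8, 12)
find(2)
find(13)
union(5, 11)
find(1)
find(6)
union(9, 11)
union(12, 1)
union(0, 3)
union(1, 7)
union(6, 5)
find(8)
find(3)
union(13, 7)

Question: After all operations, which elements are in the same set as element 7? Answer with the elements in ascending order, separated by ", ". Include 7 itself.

Answer: 1, 7, 8, 12, 13

Derivation:
Step 1: union(8, 12) -> merged; set of 8 now {8, 12}
Step 2: find(2) -> no change; set of 2 is {2}
Step 3: find(13) -> no change; set of 13 is {13}
Step 4: union(5, 11) -> merged; set of 5 now {5, 11}
Step 5: find(1) -> no change; set of 1 is {1}
Step 6: find(6) -> no change; set of 6 is {6}
Step 7: union(9, 11) -> merged; set of 9 now {5, 9, 11}
Step 8: union(12, 1) -> merged; set of 12 now {1, 8, 12}
Step 9: union(0, 3) -> merged; set of 0 now {0, 3}
Step 10: union(1, 7) -> merged; set of 1 now {1, 7, 8, 12}
Step 11: union(6, 5) -> merged; set of 6 now {5, 6, 9, 11}
Step 12: find(8) -> no change; set of 8 is {1, 7, 8, 12}
Step 13: find(3) -> no change; set of 3 is {0, 3}
Step 14: union(13, 7) -> merged; set of 13 now {1, 7, 8, 12, 13}
Component of 7: {1, 7, 8, 12, 13}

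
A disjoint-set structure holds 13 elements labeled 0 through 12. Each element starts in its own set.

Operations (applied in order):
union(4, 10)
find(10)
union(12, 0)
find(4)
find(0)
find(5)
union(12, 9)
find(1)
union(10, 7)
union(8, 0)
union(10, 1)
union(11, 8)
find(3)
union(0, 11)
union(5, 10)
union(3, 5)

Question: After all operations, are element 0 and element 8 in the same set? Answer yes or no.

Step 1: union(4, 10) -> merged; set of 4 now {4, 10}
Step 2: find(10) -> no change; set of 10 is {4, 10}
Step 3: union(12, 0) -> merged; set of 12 now {0, 12}
Step 4: find(4) -> no change; set of 4 is {4, 10}
Step 5: find(0) -> no change; set of 0 is {0, 12}
Step 6: find(5) -> no change; set of 5 is {5}
Step 7: union(12, 9) -> merged; set of 12 now {0, 9, 12}
Step 8: find(1) -> no change; set of 1 is {1}
Step 9: union(10, 7) -> merged; set of 10 now {4, 7, 10}
Step 10: union(8, 0) -> merged; set of 8 now {0, 8, 9, 12}
Step 11: union(10, 1) -> merged; set of 10 now {1, 4, 7, 10}
Step 12: union(11, 8) -> merged; set of 11 now {0, 8, 9, 11, 12}
Step 13: find(3) -> no change; set of 3 is {3}
Step 14: union(0, 11) -> already same set; set of 0 now {0, 8, 9, 11, 12}
Step 15: union(5, 10) -> merged; set of 5 now {1, 4, 5, 7, 10}
Step 16: union(3, 5) -> merged; set of 3 now {1, 3, 4, 5, 7, 10}
Set of 0: {0, 8, 9, 11, 12}; 8 is a member.

Answer: yes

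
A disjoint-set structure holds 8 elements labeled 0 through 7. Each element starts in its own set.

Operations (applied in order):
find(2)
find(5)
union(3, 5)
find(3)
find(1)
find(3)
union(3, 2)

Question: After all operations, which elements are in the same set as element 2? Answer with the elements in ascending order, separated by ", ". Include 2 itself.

Step 1: find(2) -> no change; set of 2 is {2}
Step 2: find(5) -> no change; set of 5 is {5}
Step 3: union(3, 5) -> merged; set of 3 now {3, 5}
Step 4: find(3) -> no change; set of 3 is {3, 5}
Step 5: find(1) -> no change; set of 1 is {1}
Step 6: find(3) -> no change; set of 3 is {3, 5}
Step 7: union(3, 2) -> merged; set of 3 now {2, 3, 5}
Component of 2: {2, 3, 5}

Answer: 2, 3, 5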